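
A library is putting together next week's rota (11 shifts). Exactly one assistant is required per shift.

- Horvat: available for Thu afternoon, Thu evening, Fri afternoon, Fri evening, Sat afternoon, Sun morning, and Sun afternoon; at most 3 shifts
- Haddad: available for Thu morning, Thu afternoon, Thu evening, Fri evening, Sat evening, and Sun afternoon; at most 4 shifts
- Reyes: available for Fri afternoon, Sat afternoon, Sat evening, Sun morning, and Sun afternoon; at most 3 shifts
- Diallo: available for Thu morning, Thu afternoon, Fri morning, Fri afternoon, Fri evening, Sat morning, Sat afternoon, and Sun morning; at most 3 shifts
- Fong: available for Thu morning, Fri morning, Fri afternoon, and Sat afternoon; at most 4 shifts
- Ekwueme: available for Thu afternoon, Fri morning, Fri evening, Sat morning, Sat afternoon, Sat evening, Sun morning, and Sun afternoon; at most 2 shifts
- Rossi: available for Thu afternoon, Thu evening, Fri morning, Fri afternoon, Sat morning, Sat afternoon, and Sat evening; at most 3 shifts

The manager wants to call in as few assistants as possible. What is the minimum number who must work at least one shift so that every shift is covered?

11 slots to fill and no one can take more than 4, so at least ⌈11/4⌉ = 3 assistants are needed.
Haddad, Diallo, and Fong alone can cover everything: Thu morning→Fong, Thu afternoon→Haddad, Thu evening→Haddad, Fri morning→Fong, Fri afternoon→Fong, Fri evening→Diallo, Sat morning→Diallo, Sat afternoon→Fong, Sat evening→Haddad, Sun morning→Diallo, Sun afternoon→Haddad.

3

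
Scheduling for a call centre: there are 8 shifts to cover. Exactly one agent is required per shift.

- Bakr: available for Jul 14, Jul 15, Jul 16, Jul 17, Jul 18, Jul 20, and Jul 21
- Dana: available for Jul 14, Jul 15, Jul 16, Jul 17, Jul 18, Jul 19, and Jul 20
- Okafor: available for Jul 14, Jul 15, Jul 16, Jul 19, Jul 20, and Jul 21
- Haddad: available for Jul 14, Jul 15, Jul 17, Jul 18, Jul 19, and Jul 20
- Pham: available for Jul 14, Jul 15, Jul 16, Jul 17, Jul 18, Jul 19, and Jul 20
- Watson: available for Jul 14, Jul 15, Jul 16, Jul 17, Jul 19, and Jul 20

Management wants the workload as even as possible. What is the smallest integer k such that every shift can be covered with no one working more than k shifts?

With 6 agents and 8 worker-slots to fill, someone must work at least ⌈8/6⌉ = 2 shifts, so k ≥ 2.
k = 2 works: Jul 14→Okafor, Jul 15→Haddad, Jul 16→Dana, Jul 17→Dana, Jul 18→Bakr, Jul 19→Okafor, Jul 20→Haddad, Jul 21→Bakr.
Loads: Bakr 2, Dana 2, Okafor 2, Haddad 2, Pham 0, Watson 0 — all ≤ 2.

2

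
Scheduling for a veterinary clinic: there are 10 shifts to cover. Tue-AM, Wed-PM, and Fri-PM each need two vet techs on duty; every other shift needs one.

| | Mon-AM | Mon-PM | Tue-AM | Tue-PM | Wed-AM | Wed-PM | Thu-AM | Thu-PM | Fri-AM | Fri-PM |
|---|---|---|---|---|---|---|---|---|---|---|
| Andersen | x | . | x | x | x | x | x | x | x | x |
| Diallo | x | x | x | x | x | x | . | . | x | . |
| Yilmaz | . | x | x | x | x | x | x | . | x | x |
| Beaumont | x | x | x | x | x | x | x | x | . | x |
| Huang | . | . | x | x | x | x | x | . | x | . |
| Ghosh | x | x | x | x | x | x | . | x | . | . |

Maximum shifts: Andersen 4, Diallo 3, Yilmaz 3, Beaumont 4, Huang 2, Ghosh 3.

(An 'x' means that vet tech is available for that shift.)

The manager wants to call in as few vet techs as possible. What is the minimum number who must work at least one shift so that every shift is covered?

13 slots to fill and no one can take more than 4, so at least ⌈13/4⌉ = 4 vet techs are needed.
Andersen, Diallo, Yilmaz, and Beaumont alone can cover everything: Mon-AM→Andersen, Mon-PM→Diallo, Tue-AM→Yilmaz+Beaumont, Tue-PM→Diallo, Wed-AM→Diallo, Wed-PM→Yilmaz+Beaumont, Thu-AM→Andersen, Thu-PM→Andersen, Fri-AM→Andersen, Fri-PM→Yilmaz+Beaumont.

4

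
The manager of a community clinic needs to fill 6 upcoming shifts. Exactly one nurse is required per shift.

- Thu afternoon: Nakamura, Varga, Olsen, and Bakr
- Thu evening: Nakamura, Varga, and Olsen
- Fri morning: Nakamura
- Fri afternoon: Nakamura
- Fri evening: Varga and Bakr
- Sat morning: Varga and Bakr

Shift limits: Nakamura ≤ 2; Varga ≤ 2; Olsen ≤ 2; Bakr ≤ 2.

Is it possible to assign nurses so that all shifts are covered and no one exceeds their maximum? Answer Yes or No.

Yes

Fri morning can only be covered by Nakamura, so that assignment is forced.
Fri afternoon can only be covered by Nakamura, so that assignment is forced.
One valid schedule: Thu afternoon→Olsen, Thu evening→Olsen, Fri morning→Nakamura, Fri afternoon→Nakamura, Fri evening→Varga, Sat morning→Varga.
Loads: Nakamura 2/2, Varga 2/2, Olsen 2/2, Bakr 0/2 — all within limits.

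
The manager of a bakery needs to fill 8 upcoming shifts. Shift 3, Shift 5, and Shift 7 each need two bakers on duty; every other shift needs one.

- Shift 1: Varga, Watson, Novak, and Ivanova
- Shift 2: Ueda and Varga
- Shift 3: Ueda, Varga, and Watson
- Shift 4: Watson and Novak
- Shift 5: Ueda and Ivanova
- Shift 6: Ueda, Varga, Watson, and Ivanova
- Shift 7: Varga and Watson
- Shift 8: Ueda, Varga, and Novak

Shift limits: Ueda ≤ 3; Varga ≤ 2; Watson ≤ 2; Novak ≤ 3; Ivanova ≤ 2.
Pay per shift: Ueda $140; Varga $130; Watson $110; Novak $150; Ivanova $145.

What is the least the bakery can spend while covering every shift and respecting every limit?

Shift 5 can only be covered by Ueda and Ivanova, so that assignment is forced.
Shift 7 can only be covered by Varga and Watson, so that assignment is forced.
Picking the cheapest available baker for each shift independently would cost $1355, but that ignores the shift limits.
An optimal schedule: Shift 1→Novak, Shift 2→Ueda, Shift 3→Ueda+Varga, Shift 4→Watson, Shift 5→Ueda+Ivanova, Shift 6→Ivanova, Shift 7→Varga+Watson, Shift 8→Novak.
Total: 150 + 140 + 140 + 130 + 110 + 140 + 145 + 145 + 130 + 110 + 150 = $1490.

$1490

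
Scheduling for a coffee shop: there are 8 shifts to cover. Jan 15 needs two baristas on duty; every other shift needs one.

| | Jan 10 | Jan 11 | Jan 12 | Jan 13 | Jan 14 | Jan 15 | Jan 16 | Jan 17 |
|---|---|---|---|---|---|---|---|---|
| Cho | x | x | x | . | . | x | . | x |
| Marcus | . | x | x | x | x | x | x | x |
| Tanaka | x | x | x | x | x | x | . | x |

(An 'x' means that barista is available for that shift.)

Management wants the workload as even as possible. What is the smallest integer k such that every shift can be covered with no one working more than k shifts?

3

With 3 baristas and 9 worker-slots to fill, someone must work at least ⌈9/3⌉ = 3 shifts, so k ≥ 3.
k = 3 works: Jan 10→Cho, Jan 11→Cho, Jan 12→Tanaka, Jan 13→Marcus, Jan 14→Marcus, Jan 15→Cho+Tanaka, Jan 16→Marcus, Jan 17→Tanaka.
Loads: Cho 3, Marcus 3, Tanaka 3 — all ≤ 3.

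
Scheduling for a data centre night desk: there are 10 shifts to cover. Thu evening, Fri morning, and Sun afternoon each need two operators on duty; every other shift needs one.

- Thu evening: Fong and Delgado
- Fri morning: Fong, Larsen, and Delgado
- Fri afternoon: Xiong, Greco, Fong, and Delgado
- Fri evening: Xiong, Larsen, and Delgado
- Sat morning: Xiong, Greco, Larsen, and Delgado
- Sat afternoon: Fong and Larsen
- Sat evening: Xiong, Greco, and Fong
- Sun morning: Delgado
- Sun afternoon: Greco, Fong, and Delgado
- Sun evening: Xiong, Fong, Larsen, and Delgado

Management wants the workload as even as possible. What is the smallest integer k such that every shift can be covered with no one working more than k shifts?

3

With 5 operators and 13 worker-slots to fill, someone must work at least ⌈13/5⌉ = 3 shifts, so k ≥ 3.
k = 3 works: Thu evening→Fong+Delgado, Fri morning→Fong+Larsen, Fri afternoon→Xiong, Fri evening→Xiong, Sat morning→Greco, Sat afternoon→Fong, Sat evening→Xiong, Sun morning→Delgado, Sun afternoon→Greco+Delgado, Sun evening→Larsen.
Loads: Xiong 3, Greco 2, Fong 3, Larsen 2, Delgado 3 — all ≤ 3.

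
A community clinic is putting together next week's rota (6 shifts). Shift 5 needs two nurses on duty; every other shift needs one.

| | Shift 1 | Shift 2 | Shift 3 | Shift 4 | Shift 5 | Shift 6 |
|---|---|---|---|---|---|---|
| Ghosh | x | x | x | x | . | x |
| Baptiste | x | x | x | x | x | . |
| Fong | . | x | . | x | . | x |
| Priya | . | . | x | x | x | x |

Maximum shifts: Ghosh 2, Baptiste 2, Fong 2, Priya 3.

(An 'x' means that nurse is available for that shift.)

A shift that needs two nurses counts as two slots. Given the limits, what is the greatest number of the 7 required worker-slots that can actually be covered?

7

Total capacity across all nurses is 2+2+2+3 = 9, and 7 slots are needed, so at most 7 can be filled.
An assignment achieving 7: Shift 1→Ghosh, Shift 2→Ghosh, Shift 3→Baptiste, Shift 4→Fong, Shift 5→Baptiste+Priya, Shift 6→Fong.
Loads: Ghosh 2/2, Baptiste 2/2, Fong 2/2, Priya 1/3.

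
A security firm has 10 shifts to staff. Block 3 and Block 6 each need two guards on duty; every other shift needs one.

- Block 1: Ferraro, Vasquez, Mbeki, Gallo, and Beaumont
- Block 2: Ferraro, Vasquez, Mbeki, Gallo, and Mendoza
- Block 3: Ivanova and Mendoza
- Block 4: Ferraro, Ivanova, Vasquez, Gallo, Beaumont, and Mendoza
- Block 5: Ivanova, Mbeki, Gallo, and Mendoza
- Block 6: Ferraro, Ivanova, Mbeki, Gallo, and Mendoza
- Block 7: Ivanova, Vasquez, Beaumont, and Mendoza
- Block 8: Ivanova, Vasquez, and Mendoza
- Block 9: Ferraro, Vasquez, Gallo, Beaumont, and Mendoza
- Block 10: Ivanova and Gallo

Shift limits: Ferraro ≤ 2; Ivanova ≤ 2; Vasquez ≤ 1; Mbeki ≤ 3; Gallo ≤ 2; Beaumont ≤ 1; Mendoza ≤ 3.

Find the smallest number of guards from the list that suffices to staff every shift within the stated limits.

5

12 slots to fill and no one can take more than 3, so at least ⌈12/3⌉ = 4 guards are needed.
Any 4 guards together have capacity at most 3+3+2+2 = 10 < 12 slots, so 4 can never suffice.
Ferraro, Ivanova, Mbeki, Gallo, and Mendoza alone can cover everything: Block 1→Ferraro, Block 2→Mbeki, Block 3→Ivanova+Mendoza, Block 4→Gallo, Block 5→Mbeki, Block 6→Mbeki+Mendoza, Block 7→Ivanova, Block 8→Mendoza, Block 9→Ferraro, Block 10→Gallo.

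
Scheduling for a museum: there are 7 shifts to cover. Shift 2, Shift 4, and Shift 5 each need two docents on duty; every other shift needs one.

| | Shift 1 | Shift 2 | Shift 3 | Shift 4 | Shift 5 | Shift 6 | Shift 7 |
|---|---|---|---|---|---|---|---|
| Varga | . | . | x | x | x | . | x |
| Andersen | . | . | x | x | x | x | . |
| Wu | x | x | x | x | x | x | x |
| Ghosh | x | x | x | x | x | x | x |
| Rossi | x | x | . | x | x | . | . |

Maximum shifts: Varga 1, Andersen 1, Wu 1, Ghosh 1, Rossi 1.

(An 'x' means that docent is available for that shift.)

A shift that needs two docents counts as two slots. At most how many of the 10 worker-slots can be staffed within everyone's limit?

5

Total capacity across all docents is 1+1+1+1+1 = 5, and 10 slots are needed, so at most 5 can be filled.
An assignment achieving 5: Shift 1→Wu, Shift 2→Ghosh+Rossi, Shift 6→Andersen, Shift 7→Varga.
Loads: Varga 1/1, Andersen 1/1, Wu 1/1, Ghosh 1/1, Rossi 1/1.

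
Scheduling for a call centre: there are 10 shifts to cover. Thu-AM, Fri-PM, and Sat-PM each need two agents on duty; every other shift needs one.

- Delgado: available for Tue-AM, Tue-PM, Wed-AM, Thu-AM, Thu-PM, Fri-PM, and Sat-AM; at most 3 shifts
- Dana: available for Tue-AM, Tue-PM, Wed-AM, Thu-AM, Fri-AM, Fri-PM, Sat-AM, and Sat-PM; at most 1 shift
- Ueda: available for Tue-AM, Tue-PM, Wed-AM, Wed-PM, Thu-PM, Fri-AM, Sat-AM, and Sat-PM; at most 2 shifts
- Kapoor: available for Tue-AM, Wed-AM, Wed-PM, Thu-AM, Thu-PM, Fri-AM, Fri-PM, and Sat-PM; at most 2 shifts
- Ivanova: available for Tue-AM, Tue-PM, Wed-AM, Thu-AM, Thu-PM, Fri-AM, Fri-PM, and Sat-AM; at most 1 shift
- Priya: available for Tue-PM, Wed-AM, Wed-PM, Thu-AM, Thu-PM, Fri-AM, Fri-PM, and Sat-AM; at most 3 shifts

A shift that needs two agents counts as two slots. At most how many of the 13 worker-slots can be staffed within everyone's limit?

Total capacity across all agents is 3+1+2+2+1+3 = 12, and 13 slots are needed, so at most 12 can be filled.
An assignment achieving 12: Tue-AM→Delgado, Tue-PM→Delgado, Wed-AM→Priya, Wed-PM→Ueda, Thu-AM→Delgado+Kapoor, Thu-PM→Kapoor, Fri-AM→Ivanova, Fri-PM→Priya, Sat-AM→Priya, Sat-PM→Dana+Ueda.
Loads: Delgado 3/3, Dana 1/1, Ueda 2/2, Kapoor 2/2, Ivanova 1/1, Priya 3/3.

12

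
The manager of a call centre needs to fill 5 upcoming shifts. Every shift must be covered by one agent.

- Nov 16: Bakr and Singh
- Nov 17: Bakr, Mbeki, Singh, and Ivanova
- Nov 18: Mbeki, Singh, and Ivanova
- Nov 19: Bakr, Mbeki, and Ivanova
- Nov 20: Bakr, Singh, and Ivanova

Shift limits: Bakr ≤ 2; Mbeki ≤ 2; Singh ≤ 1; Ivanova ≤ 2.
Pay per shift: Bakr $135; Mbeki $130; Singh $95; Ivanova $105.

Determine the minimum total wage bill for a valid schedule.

$565

Picking the cheapest available agent for each shift independently would cost $485, but that ignores the shift limits.
An optimal schedule: Nov 16→Singh, Nov 17→Mbeki, Nov 18→Ivanova, Nov 19→Mbeki, Nov 20→Ivanova.
Total: 95 + 130 + 105 + 130 + 105 = $565.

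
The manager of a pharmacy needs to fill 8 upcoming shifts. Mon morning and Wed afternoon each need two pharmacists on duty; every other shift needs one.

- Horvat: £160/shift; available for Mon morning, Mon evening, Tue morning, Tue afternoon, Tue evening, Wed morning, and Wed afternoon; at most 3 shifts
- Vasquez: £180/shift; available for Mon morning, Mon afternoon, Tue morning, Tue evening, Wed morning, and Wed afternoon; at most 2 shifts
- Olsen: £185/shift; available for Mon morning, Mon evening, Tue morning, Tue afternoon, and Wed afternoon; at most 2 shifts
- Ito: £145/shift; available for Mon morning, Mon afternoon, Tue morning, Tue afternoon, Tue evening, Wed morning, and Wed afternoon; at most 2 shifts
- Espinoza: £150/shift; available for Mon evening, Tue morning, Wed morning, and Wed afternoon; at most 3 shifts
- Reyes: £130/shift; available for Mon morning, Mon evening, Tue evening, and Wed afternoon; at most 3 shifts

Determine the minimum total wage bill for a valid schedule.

Picking the cheapest available pharmacist for each shift independently would cost £1390, but that ignores the shift limits.
An optimal schedule: Mon morning→Reyes+Horvat, Mon afternoon→Ito, Mon evening→Reyes, Tue morning→Espinoza, Tue afternoon→Ito, Tue evening→Reyes, Wed morning→Espinoza, Wed afternoon→Espinoza+Horvat.
Total: 130 + 160 + 145 + 130 + 150 + 145 + 130 + 150 + 150 + 160 = £1450.

£1450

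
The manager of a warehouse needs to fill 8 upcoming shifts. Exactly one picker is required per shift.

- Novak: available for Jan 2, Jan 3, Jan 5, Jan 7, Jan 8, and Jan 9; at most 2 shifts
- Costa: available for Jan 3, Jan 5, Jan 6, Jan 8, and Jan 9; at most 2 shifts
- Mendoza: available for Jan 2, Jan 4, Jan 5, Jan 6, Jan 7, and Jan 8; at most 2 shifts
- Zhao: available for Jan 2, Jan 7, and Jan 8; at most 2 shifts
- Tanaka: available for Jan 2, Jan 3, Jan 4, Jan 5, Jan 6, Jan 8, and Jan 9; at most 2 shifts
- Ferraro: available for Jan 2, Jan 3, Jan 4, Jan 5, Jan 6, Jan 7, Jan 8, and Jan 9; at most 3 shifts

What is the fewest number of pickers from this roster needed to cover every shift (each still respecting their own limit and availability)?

8 slots to fill and no one can take more than 3, so at least ⌈8/3⌉ = 3 pickers are needed.
Any 3 pickers together have capacity at most 3+2+2 = 7 < 8 slots, so 3 can never suffice.
Novak, Costa, Mendoza, and Zhao alone can cover everything: Jan 2→Mendoza, Jan 3→Novak, Jan 4→Mendoza, Jan 5→Costa, Jan 6→Costa, Jan 7→Zhao, Jan 8→Zhao, Jan 9→Novak.

4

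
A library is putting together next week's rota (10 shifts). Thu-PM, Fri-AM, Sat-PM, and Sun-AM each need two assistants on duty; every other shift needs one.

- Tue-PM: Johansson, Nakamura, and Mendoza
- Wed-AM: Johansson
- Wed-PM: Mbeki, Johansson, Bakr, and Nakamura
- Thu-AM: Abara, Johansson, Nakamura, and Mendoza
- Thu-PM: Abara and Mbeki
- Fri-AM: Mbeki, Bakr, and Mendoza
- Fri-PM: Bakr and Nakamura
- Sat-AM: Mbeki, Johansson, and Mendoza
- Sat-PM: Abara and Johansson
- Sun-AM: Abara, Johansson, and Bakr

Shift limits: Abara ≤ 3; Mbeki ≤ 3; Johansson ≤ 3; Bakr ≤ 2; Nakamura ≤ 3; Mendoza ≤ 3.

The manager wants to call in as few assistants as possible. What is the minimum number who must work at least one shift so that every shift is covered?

5

14 slots to fill and no one can take more than 3, so at least ⌈14/3⌉ = 5 assistants are needed.
Abara, Mbeki, Johansson, Bakr, and Nakamura alone can cover everything: Tue-PM→Johansson, Wed-AM→Johansson, Wed-PM→Nakamura, Thu-AM→Nakamura, Thu-PM→Abara+Mbeki, Fri-AM→Mbeki+Bakr, Fri-PM→Nakamura, Sat-AM→Mbeki, Sat-PM→Abara+Johansson, Sun-AM→Abara+Bakr.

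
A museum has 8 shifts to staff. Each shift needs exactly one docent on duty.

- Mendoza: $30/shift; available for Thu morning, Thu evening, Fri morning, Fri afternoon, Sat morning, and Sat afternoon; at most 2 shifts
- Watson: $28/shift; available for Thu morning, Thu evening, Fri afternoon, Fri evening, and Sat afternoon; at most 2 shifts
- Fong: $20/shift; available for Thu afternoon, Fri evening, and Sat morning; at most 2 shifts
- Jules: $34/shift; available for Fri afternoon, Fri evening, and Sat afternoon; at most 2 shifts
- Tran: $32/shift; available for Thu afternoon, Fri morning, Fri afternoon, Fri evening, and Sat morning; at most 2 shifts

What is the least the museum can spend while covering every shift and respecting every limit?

$220

Picking the cheapest available docent for each shift independently would cost $202, but that ignores the shift limits.
An optimal schedule: Thu morning→Watson, Thu afternoon→Fong, Thu evening→Watson, Fri morning→Mendoza, Fri afternoon→Tran, Fri evening→Tran, Sat morning→Fong, Sat afternoon→Mendoza.
Total: 28 + 20 + 28 + 30 + 32 + 32 + 20 + 30 = $220.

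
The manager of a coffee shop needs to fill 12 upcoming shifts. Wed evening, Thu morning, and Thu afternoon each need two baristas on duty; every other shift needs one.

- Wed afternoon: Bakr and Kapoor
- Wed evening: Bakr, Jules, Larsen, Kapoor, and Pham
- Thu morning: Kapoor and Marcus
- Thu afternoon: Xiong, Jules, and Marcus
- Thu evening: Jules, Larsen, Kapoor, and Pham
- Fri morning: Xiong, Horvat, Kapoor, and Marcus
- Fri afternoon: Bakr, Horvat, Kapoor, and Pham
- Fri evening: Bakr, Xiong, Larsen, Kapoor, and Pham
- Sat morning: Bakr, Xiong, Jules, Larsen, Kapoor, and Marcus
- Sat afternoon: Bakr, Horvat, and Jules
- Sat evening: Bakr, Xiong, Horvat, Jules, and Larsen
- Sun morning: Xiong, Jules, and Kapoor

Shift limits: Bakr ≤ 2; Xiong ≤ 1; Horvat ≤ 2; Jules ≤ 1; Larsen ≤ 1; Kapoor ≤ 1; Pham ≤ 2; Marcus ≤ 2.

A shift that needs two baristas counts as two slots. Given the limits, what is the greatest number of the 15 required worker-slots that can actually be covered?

12

Total capacity across all baristas is 2+1+2+1+1+1+2+2 = 12, and 15 slots are needed, so at most 12 can be filled.
An assignment achieving 12: Wed afternoon→Bakr, Wed evening→Pham, Thu morning→Kapoor+Marcus, Thu afternoon→Xiong+Jules, Thu evening→Larsen, Fri morning→Horvat, Fri afternoon→Horvat, Fri evening→Pham, Sat morning→Marcus, Sat afternoon→Bakr.
Loads: Bakr 2/2, Xiong 1/1, Horvat 2/2, Jules 1/1, Larsen 1/1, Kapoor 1/1, Pham 2/2, Marcus 2/2.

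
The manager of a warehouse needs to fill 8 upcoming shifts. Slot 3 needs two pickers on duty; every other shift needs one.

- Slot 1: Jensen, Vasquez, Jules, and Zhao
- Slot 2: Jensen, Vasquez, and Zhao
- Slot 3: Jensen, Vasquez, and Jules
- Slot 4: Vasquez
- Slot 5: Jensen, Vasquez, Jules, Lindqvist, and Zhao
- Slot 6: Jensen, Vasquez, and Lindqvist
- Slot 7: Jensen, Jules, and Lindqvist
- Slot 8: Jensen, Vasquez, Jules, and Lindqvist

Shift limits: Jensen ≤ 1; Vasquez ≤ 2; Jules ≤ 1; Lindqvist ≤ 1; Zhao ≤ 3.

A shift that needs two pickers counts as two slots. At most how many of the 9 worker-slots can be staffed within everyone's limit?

8

Total capacity across all pickers is 1+2+1+1+3 = 8, and 9 slots are needed, so at most 8 can be filled.
An assignment achieving 8: Slot 1→Zhao, Slot 2→Zhao, Slot 3→Jensen+Vasquez, Slot 4→Vasquez, Slot 5→Zhao, Slot 6→Lindqvist, Slot 7→Jules.
Loads: Jensen 1/1, Vasquez 2/2, Jules 1/1, Lindqvist 1/1, Zhao 3/3.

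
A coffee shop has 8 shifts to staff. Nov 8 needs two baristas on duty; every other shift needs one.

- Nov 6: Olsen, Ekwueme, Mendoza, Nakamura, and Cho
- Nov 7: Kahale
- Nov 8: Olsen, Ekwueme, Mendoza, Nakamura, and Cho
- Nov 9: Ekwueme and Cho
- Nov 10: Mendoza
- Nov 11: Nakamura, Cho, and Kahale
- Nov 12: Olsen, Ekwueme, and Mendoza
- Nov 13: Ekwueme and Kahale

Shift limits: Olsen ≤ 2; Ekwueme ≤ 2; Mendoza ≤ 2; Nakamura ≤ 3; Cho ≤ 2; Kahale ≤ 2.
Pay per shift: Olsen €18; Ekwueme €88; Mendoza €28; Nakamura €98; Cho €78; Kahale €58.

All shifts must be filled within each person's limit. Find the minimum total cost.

Nov 7 can only be covered by Kahale, so that assignment is forced.
Nov 10 can only be covered by Mendoza, so that assignment is forced.
Picking the cheapest available barista for each shift independently would cost €362, but that ignores the shift limits.
An optimal schedule: Nov 6→Olsen, Nov 7→Kahale, Nov 8→Mendoza+Ekwueme, Nov 9→Cho, Nov 10→Mendoza, Nov 11→Cho, Nov 12→Olsen, Nov 13→Kahale.
Total: 18 + 58 + 28 + 88 + 78 + 28 + 78 + 18 + 58 = €452.

€452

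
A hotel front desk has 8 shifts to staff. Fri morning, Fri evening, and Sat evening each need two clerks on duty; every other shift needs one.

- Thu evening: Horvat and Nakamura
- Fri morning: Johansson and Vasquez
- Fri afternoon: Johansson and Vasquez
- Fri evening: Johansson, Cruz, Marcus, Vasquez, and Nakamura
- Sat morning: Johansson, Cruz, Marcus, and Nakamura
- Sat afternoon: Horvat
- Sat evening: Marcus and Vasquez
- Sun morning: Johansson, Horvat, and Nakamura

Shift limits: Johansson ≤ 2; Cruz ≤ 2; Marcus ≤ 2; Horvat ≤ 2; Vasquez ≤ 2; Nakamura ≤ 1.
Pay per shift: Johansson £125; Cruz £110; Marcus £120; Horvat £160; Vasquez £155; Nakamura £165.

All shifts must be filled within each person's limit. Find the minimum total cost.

Fri morning can only be covered by Johansson and Vasquez, so that assignment is forced.
Sat afternoon can only be covered by Horvat, so that assignment is forced.
Sat evening can only be covered by Marcus and Vasquez, so that assignment is forced.
Picking the cheapest available clerk for each shift independently would cost £1465, but that ignores the shift limits.
An optimal schedule: Thu evening→Horvat, Fri morning→Johansson+Vasquez, Fri afternoon→Johansson, Fri evening→Cruz+Marcus, Sat morning→Cruz, Sat afternoon→Horvat, Sat evening→Marcus+Vasquez, Sun morning→Nakamura.
Total: 160 + 125 + 155 + 125 + 110 + 120 + 110 + 160 + 120 + 155 + 165 = £1505.

£1505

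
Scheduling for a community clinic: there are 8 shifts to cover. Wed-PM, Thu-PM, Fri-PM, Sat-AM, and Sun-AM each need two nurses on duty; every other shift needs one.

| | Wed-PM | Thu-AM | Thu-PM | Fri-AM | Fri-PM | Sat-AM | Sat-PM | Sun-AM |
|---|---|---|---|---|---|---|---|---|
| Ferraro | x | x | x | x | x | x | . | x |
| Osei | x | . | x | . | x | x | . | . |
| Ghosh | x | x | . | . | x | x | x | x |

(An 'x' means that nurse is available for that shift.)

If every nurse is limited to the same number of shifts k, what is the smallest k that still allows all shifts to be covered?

With 3 nurses and 13 worker-slots to fill, someone must work at least ⌈13/3⌉ = 5 shifts, so k ≥ 5.
k = 5 works: Wed-PM→Ferraro+Osei, Thu-AM→Ferraro, Thu-PM→Ferraro+Osei, Fri-AM→Ferraro, Fri-PM→Osei+Ghosh, Sat-AM→Osei+Ghosh, Sat-PM→Ghosh, Sun-AM→Ferraro+Ghosh.
Loads: Ferraro 5, Osei 4, Ghosh 4 — all ≤ 5.

5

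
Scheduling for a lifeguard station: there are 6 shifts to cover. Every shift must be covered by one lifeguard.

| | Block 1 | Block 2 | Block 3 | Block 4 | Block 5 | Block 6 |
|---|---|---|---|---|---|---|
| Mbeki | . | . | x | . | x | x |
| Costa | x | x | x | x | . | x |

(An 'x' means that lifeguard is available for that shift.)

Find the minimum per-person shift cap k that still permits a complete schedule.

With 2 lifeguards and 6 worker-slots to fill, someone must work at least ⌈6/2⌉ = 3 shifts, so k ≥ 3.
k = 3 works: Block 1→Costa, Block 2→Costa, Block 3→Mbeki, Block 4→Costa, Block 5→Mbeki, Block 6→Mbeki.
Loads: Mbeki 3, Costa 3 — all ≤ 3.

3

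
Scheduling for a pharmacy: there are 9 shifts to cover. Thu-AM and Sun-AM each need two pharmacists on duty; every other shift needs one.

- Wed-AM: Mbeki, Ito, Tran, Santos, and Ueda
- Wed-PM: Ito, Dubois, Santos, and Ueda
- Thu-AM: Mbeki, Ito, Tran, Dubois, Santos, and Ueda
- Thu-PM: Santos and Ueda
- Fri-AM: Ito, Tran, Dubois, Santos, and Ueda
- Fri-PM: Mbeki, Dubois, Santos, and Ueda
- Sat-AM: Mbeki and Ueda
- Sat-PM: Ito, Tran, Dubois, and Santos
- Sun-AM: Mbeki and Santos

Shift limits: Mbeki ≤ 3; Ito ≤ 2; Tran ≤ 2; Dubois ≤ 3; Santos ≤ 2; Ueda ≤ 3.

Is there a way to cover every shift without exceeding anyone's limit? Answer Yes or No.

Sun-AM can only be covered by Mbeki and Santos, so that assignment is forced.
One valid schedule: Wed-AM→Tran, Wed-PM→Ito, Thu-AM→Dubois+Ueda, Thu-PM→Santos, Fri-AM→Tran, Fri-PM→Mbeki, Sat-AM→Mbeki, Sat-PM→Ito, Sun-AM→Mbeki+Santos.
Loads: Mbeki 3/3, Ito 2/2, Tran 2/2, Dubois 1/3, Santos 2/2, Ueda 1/3 — all within limits.

Yes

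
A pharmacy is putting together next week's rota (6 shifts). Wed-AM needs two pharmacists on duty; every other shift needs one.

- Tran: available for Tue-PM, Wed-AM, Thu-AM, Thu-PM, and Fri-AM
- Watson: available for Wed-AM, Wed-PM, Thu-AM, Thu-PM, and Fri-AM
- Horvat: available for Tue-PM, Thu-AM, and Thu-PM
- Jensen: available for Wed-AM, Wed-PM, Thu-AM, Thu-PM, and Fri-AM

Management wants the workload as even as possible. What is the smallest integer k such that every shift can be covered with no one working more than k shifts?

With 4 pharmacists and 7 worker-slots to fill, someone must work at least ⌈7/4⌉ = 2 shifts, so k ≥ 2.
k = 2 works: Tue-PM→Tran, Wed-AM→Tran+Watson, Wed-PM→Watson, Thu-AM→Horvat, Thu-PM→Horvat, Fri-AM→Jensen.
Loads: Tran 2, Watson 2, Horvat 2, Jensen 1 — all ≤ 2.

2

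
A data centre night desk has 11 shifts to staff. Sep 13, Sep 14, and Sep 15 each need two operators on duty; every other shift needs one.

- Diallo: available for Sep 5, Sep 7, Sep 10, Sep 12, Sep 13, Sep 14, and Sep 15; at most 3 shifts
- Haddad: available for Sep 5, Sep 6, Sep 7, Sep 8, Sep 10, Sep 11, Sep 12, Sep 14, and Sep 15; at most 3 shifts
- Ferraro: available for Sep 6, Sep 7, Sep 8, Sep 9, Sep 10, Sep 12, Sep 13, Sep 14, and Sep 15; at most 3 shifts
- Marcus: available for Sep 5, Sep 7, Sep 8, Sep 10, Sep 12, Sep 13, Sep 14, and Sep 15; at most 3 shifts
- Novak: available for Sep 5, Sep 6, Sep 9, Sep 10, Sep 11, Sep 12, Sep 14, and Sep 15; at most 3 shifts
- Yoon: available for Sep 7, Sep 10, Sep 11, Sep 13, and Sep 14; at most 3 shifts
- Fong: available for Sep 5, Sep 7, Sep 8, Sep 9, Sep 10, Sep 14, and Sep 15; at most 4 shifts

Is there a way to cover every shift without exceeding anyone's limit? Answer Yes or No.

One valid schedule: Sep 5→Diallo, Sep 6→Haddad, Sep 7→Diallo, Sep 8→Haddad, Sep 9→Ferraro, Sep 10→Ferraro, Sep 11→Haddad, Sep 12→Diallo, Sep 13→Ferraro+Marcus, Sep 14→Marcus+Novak, Sep 15→Marcus+Novak.
Loads: Diallo 3/3, Haddad 3/3, Ferraro 3/3, Marcus 3/3, Novak 2/3, Yoon 0/3, Fong 0/4 — all within limits.

Yes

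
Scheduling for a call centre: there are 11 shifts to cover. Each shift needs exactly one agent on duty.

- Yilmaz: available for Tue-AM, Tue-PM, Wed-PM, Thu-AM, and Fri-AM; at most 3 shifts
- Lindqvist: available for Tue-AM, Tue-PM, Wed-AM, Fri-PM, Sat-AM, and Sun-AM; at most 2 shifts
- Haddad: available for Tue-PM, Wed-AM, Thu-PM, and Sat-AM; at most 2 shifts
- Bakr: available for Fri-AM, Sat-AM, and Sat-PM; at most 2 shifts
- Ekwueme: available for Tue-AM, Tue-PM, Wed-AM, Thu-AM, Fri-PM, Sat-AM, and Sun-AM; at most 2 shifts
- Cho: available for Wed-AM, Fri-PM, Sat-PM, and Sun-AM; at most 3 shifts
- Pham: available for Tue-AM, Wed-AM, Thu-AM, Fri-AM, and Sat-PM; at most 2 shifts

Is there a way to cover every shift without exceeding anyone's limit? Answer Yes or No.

Wed-PM can only be covered by Yilmaz, so that assignment is forced.
Thu-PM can only be covered by Haddad, so that assignment is forced.
One valid schedule: Tue-AM→Ekwueme, Tue-PM→Haddad, Wed-AM→Ekwueme, Wed-PM→Yilmaz, Thu-AM→Yilmaz, Thu-PM→Haddad, Fri-AM→Yilmaz, Fri-PM→Lindqvist, Sat-AM→Bakr, Sat-PM→Bakr, Sun-AM→Lindqvist.
Loads: Yilmaz 3/3, Lindqvist 2/2, Haddad 2/2, Bakr 2/2, Ekwueme 2/2, Cho 0/3, Pham 0/2 — all within limits.

Yes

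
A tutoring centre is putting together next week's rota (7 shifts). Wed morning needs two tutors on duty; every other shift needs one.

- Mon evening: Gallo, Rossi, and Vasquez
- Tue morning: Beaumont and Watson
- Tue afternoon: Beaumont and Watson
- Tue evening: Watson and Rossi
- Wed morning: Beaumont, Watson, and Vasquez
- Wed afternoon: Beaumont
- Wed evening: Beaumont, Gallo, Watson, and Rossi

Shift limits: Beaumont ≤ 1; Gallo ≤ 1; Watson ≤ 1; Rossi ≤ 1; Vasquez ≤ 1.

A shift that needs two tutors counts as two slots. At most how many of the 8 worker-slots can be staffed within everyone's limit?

5

Total capacity across all tutors is 1+1+1+1+1 = 5, and 8 slots are needed, so at most 5 can be filled.
An assignment achieving 5: Mon evening→Gallo, Tue morning→Watson, Tue evening→Rossi, Wed morning→Vasquez, Wed afternoon→Beaumont.
Loads: Beaumont 1/1, Gallo 1/1, Watson 1/1, Rossi 1/1, Vasquez 1/1.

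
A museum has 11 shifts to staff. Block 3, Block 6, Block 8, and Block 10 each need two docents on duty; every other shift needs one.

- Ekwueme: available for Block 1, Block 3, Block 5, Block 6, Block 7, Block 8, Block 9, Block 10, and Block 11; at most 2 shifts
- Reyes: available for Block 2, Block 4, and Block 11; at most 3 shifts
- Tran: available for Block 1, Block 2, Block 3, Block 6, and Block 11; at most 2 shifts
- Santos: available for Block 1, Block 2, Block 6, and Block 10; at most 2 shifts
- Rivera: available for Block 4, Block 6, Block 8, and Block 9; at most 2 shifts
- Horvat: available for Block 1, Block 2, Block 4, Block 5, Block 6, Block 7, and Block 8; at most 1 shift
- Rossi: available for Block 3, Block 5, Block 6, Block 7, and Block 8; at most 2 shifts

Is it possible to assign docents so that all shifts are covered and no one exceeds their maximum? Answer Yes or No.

Total capacity is 2+3+2+2+2+1+2 = 14 but 15 worker-slots are needed — infeasible.

No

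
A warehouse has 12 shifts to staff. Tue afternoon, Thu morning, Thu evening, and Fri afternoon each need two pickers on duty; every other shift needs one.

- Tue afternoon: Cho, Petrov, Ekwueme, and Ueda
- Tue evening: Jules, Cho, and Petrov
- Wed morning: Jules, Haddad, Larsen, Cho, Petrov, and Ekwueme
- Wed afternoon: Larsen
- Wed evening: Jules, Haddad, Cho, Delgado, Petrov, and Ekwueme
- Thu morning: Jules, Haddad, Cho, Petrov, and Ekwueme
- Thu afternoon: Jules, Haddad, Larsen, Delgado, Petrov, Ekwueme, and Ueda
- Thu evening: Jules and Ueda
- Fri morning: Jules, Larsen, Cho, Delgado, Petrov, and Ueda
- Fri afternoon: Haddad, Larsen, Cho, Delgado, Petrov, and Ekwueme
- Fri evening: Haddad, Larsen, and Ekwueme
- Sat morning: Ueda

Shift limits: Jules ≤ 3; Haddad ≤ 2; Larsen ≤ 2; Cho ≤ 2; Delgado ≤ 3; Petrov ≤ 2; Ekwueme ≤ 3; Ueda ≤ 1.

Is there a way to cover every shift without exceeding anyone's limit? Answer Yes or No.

Total capacity is 18 and 16 slots are needed, so capacity alone doesn't rule it out.
Shifts {Thu evening, Sat morning} need 3 worker-slots in total, but the pickers available for any of those shifts (Jules and Ueda) can supply at most 2 among them. So no valid schedule exists.

No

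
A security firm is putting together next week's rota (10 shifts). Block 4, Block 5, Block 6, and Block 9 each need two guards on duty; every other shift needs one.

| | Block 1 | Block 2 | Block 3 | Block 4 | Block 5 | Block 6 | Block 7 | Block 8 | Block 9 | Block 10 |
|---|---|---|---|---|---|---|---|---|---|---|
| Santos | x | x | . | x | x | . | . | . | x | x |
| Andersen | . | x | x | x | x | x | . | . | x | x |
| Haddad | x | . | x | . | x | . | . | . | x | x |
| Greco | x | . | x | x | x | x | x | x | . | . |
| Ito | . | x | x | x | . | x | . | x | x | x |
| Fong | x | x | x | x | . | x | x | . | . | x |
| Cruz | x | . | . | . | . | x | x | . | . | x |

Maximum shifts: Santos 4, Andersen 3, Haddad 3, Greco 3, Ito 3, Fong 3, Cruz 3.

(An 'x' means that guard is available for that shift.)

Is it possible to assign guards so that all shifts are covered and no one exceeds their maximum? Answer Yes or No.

One valid schedule: Block 1→Santos, Block 2→Santos, Block 3→Andersen, Block 4→Greco+Ito, Block 5→Santos+Andersen, Block 6→Ito+Fong, Block 7→Greco, Block 8→Greco, Block 9→Santos+Andersen, Block 10→Haddad.
Loads: Santos 4/4, Andersen 3/3, Haddad 1/3, Greco 3/3, Ito 2/3, Fong 1/3, Cruz 0/3 — all within limits.

Yes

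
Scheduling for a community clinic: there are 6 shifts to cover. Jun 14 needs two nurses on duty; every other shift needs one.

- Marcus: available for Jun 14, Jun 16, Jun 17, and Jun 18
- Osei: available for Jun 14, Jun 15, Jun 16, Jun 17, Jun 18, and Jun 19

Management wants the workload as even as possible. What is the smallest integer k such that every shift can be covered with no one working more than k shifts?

4

With 2 nurses and 7 worker-slots to fill, someone must work at least ⌈7/2⌉ = 4 shifts, so k ≥ 4.
k = 4 works: Jun 14→Marcus+Osei, Jun 15→Osei, Jun 16→Marcus, Jun 17→Marcus, Jun 18→Marcus, Jun 19→Osei.
Loads: Marcus 4, Osei 3 — all ≤ 4.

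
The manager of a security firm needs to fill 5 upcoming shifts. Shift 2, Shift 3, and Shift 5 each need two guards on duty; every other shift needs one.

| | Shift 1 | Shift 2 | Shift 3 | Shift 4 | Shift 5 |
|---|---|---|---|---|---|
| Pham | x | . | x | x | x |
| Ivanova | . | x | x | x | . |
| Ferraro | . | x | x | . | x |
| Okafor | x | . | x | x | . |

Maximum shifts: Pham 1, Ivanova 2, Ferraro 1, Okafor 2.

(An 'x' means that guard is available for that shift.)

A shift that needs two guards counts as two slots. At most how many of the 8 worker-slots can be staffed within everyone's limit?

6

Total capacity across all guards is 1+2+1+2 = 6, and 8 slots are needed, so at most 6 can be filled.
An assignment achieving 6: Shift 1→Pham, Shift 2→Ivanova+Ferraro, Shift 3→Ivanova+Okafor, Shift 4→Okafor.
Loads: Pham 1/1, Ivanova 2/2, Ferraro 1/1, Okafor 2/2.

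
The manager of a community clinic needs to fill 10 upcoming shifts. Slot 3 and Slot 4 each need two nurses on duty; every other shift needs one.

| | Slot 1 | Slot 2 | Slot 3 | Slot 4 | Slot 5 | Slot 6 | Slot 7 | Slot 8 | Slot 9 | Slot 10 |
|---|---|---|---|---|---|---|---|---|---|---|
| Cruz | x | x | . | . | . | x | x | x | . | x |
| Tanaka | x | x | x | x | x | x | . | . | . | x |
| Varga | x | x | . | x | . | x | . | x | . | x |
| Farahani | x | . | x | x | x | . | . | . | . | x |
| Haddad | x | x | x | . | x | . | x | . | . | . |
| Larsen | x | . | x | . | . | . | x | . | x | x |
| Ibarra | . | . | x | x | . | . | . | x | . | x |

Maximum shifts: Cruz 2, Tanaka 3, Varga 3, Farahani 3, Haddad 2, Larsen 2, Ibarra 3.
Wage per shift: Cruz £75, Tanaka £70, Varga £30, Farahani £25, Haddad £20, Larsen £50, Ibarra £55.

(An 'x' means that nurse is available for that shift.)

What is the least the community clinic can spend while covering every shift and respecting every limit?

£415

Slot 9 can only be covered by Larsen, so that assignment is forced.
Picking the cheapest available nurse for each shift independently would cost £315, but that ignores the shift limits.
An optimal schedule: Slot 1→Farahani, Slot 2→Varga, Slot 3→Larsen+Ibarra, Slot 4→Farahani+Ibarra, Slot 5→Haddad, Slot 6→Varga, Slot 7→Haddad, Slot 8→Varga, Slot 9→Larsen, Slot 10→Farahani.
Total: 25 + 30 + 50 + 55 + 25 + 55 + 20 + 30 + 20 + 30 + 50 + 25 = £415.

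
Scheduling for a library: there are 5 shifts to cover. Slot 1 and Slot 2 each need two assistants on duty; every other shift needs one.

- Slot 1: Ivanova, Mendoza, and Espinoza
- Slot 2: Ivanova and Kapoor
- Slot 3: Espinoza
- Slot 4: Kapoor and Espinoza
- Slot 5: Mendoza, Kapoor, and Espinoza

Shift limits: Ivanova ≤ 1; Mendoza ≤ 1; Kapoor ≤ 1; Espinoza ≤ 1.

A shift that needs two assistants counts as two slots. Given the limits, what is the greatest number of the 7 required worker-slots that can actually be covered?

4

Total capacity across all assistants is 1+1+1+1 = 4, and 7 slots are needed, so at most 4 can be filled.
An assignment achieving 4: Slot 1→Mendoza, Slot 2→Ivanova+Kapoor, Slot 3→Espinoza.
Loads: Ivanova 1/1, Mendoza 1/1, Kapoor 1/1, Espinoza 1/1.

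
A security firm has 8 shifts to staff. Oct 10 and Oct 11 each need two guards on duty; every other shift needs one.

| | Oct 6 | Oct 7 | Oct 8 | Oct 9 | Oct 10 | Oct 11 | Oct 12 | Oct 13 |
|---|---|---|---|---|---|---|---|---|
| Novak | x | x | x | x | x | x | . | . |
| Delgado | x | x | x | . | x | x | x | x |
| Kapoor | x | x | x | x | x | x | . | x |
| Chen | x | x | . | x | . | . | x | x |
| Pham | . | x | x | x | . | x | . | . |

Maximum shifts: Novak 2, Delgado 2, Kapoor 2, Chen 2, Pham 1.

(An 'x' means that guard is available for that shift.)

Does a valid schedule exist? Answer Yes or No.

No

Total capacity is 2+2+2+2+1 = 9 but 10 worker-slots are needed — infeasible.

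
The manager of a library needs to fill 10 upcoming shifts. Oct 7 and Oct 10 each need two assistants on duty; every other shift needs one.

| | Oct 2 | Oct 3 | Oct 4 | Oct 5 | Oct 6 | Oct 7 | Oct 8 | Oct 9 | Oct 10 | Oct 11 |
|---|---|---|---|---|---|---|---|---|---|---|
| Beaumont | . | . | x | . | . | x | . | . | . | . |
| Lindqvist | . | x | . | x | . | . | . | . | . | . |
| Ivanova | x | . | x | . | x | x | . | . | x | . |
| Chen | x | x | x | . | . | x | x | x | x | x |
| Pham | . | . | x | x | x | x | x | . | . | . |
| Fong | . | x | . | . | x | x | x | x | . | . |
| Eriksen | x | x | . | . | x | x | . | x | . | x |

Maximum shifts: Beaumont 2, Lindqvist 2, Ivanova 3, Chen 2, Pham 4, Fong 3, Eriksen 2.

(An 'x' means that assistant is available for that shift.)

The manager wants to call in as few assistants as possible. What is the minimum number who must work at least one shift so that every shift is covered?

12 slots to fill and no one can take more than 4, so at least ⌈12/4⌉ = 3 assistants are needed.
Any 3 assistants together have capacity at most 4+3+3 = 10 < 12 slots, so 3 can never suffice.
Ivanova, Chen, Pham, and Fong alone can cover everything: Oct 2→Ivanova, Oct 3→Fong, Oct 4→Ivanova, Oct 5→Pham, Oct 6→Pham, Oct 7→Pham+Fong, Oct 8→Pham, Oct 9→Fong, Oct 10→Ivanova+Chen, Oct 11→Chen.

4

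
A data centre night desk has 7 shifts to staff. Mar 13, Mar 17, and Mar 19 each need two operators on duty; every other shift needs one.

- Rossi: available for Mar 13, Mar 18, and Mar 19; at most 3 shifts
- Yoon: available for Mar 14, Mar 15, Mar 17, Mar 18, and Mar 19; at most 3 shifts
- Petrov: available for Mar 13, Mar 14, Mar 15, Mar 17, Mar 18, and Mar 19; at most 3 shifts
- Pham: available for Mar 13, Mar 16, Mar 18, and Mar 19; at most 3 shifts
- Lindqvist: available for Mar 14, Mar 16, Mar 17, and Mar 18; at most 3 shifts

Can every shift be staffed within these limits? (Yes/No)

Yes

One valid schedule: Mar 13→Rossi+Petrov, Mar 14→Yoon, Mar 15→Yoon, Mar 16→Pham, Mar 17→Yoon+Petrov, Mar 18→Rossi, Mar 19→Rossi+Petrov.
Loads: Rossi 3/3, Yoon 3/3, Petrov 3/3, Pham 1/3, Lindqvist 0/3 — all within limits.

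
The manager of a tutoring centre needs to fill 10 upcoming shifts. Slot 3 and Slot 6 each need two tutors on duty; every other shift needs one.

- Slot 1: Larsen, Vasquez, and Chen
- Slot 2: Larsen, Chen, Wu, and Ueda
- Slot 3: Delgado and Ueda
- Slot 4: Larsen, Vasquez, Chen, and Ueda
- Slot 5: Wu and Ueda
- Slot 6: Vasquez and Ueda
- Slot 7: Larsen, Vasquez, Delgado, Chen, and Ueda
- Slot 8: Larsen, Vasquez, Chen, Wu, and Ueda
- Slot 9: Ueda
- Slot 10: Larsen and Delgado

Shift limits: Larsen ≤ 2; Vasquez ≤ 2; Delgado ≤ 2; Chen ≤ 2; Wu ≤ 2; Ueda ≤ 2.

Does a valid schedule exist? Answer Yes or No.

Total capacity is 12 and 12 slots are needed, so capacity alone doesn't rule it out.
Shifts {Slot 3, Slot 6, Slot 9} need 5 worker-slots in total, but the tutors available for any of those shifts (Vasquez, Delgado, and Ueda) can supply at most 4 among them. So no valid schedule exists.

No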